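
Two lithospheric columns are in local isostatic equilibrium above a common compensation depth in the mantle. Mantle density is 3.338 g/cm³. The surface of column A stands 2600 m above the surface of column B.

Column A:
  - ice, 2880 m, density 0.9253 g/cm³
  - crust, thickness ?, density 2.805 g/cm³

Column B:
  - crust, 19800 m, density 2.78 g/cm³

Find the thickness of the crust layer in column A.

Take the compensation level at the base of the deeper column (depth z_c below the surface of column A) and equate Σ ρ_i t_i down to z_c; mantle fills any gap and the z_c terms cancel.
Column A: 2880×0.9253 + x×2.805 + (z_c − 2880 − x)×3.338
Column B: 2600×0 + 19800×2.78 + (z_c − 2600 − 19800)×3.338
The z_c×3.338 term appears on both sides and cancels. Collect the known terms of each column as K = Σ(ρt)_known − 3.338 × (depth of known layers): K_A = 2664.864 − 3.338×2880 = −6948.576; K_B = 55044 − 3.338×(2600 + 19800) = −19727.2.
Balance: K_A − x×(3.338 − 2.805) = K_B, so x = (K_A − K_B)/(3.338 − 2.805) = 12778.6/0.533 = 24000 m.

24000 m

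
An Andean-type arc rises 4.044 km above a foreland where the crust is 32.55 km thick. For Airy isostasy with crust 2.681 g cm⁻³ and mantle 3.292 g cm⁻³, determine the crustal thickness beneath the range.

Root depth r = h ρ_c / (ρ_m − ρ_c) = 4.044 km × 2.681 / 0.611 = 17.74 km.
Total thickness = T + h + r = 32.55 km + 4.044 km + 17.74 km = 54.3 km.

54.3 km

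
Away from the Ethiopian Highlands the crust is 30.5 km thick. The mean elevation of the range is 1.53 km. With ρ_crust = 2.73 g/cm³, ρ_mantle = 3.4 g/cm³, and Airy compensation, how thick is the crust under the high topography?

Root depth r = h ρ_c / (ρ_m − ρ_c) = 1.53 km × 2.73 / 0.67 = 6.234 km.
Total thickness = T + h + r = 30.5 km + 1.53 km + 6.234 km = 38.3 km.

38.3 km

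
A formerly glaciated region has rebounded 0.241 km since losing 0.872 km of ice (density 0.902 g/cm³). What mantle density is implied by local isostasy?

3.26 g/cm³

ρ_m = ρ_ice t / u = 0.902 × 0.872 km/0.241 km = 3.26 g/cm³.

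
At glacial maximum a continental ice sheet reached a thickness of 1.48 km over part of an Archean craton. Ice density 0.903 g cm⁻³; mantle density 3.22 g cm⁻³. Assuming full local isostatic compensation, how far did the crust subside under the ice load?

0.415 km

Balancing pressure at the compensation depth: the ice load ρ_ice t is balanced by mantle displaced below, ρ_m s.
s = t ρ_ice / ρ_m = 1.48 km × 0.903/3.22 = 0.415 km.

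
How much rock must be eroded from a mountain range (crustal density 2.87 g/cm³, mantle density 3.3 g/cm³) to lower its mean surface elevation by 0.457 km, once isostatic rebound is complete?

Net drop Δ = e − u = e − e ρ_c/ρ_m = e (ρ_m − ρ_c)/ρ_m.
e = Δ ρ_m/(ρ_m − ρ_c) = 0.457 km × 3.3/0.43 = 3.51 km.

3.51 km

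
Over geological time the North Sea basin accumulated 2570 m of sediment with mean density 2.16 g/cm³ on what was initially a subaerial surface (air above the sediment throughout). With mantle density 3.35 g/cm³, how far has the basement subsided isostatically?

1660 m

Subaerial load: s = t ρ_sed / ρ_m = 2570 m × 2.16/3.35 = 1660 m.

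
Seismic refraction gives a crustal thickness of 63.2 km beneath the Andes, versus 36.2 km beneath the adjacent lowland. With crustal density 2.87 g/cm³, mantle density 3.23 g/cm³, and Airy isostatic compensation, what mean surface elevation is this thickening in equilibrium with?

3.01 km

Excess crust Δ = 63.2 km − 36.2 km = 27 km, split between elevation h and root r with h + r = Δ.
Airy balance ρ_c h = (ρ_m − ρ_c) r gives r = h ρ_c/(ρ_m − ρ_c), so h (1 + ρ_c/(ρ_m − ρ_c)) = Δ, i.e. h = Δ (ρ_m − ρ_c)/ρ_m.
h = 27 km × 0.36/3.23 = 3.01 km.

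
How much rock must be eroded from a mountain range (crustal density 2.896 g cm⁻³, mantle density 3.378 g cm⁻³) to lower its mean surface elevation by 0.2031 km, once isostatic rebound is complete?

Net drop Δ = e − u = e − e ρ_c/ρ_m = e (ρ_m − ρ_c)/ρ_m.
e = Δ ρ_m/(ρ_m − ρ_c) = 0.2031 km × 3.378/0.482 = 1.42 km.

1.42 km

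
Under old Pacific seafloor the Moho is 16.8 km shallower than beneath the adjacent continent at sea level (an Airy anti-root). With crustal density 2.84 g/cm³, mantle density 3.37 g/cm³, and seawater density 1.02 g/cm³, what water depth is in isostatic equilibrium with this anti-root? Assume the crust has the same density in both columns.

Replacing a thickness d of crust by seawater at the top must be balanced by replacing crust with mantle at the base: d (ρ_c − ρ_w) = a (ρ_m − ρ_c).
d = a (ρ_m − ρ_c)/(ρ_c − ρ_w) = 16.8 km × 0.53/1.82 = 4.89 km.

4.89 km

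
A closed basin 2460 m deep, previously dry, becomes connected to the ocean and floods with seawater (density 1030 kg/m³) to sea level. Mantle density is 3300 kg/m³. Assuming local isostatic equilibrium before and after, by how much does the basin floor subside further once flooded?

1120 m

After flooding the water column is d + s deep. Its weight must equal the weight of mantle displaced by the extra subsidence s: (d + s) ρ_w = s ρ_m.
s = d ρ_w / (ρ_m − ρ_w) = 2460 m × 1030/(3300 − 1030) = 1120 m.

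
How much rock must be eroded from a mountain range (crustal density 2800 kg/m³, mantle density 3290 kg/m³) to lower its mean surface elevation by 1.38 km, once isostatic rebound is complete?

Net drop Δ = e − u = e − e ρ_c/ρ_m = e (ρ_m − ρ_c)/ρ_m.
e = Δ ρ_m/(ρ_m − ρ_c) = 1.38 km × 3290/490 = 9.27 km.

9.27 km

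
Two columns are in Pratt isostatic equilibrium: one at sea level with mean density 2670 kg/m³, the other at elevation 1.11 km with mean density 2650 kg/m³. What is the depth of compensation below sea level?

147 km

ρ_ref D = ρ (D + h) → D (ρ_ref − ρ) = ρ h.
D = ρ h/(ρ_ref − ρ) = 2650 × 1.11 km/(2670 − 2650) = 147 km.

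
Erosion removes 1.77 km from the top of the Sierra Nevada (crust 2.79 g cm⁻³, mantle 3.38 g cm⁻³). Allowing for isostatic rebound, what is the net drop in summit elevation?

Rebound u = e ρ_c/ρ_m = 1.77 km × 2.79/3.38 = 1.461 km.
Net surface drop = e − u = 1.77 km − 1.461 km = e (ρ_m − ρ_c)/ρ_m = 0.309 km.

0.309 km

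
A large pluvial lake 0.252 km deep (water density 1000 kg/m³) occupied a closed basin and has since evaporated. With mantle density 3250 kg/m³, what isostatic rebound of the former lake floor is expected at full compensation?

u = d ρ_w/ρ_m = 0.252 km × 1000/3250 = 0.0775 km.

0.0775 km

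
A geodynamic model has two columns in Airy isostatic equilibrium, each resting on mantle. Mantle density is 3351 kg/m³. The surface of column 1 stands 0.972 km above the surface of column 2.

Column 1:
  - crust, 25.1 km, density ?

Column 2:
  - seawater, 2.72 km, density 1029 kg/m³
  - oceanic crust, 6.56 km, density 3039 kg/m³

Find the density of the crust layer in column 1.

Take the compensation level at the base of the deeper column (depth z_c below the surface of column 1) and equate Σ ρ_i t_i down to z_c; mantle fills any gap and the z_c terms cancel.
Column 1: 25.1×ρ + (z_c − 25.1)×3351
Column 2: 0.972×0 + 2.72×1029 + 6.56×3039 + (z_c − 0.972 − 9.28)×3351
The z_c×3351 term appears on both sides and cancels. Collect the known terms of each column as K = Σ(ρt)_known − 3351 × (depth of known layers): K_1 = 0 − 3351×25.1 = −84110.1; K_2 = 22734.72 − 3351×(0.972 + 9.28) = −11619.732.
Balance: K_1 + 25.1×ρ = K_2, so ρ = (K_2 − K_1)/25.1 = 72490.4/25.1 = 2890 kg/m³.

2890 kg/m³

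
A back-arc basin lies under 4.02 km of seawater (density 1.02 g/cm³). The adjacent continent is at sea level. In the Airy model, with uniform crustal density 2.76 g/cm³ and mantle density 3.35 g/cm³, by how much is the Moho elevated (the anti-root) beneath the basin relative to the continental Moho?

Isostatic balance requires: replacing crust with seawater at the top is compensated by replacing crust with mantle at the base: d (ρ_c − ρ_w) = a (ρ_m − ρ_c).
a = d (ρ_c − ρ_w)/(ρ_m − ρ_c) = 4.02 km × 1.74/0.59 = 11.9 km.

11.9 km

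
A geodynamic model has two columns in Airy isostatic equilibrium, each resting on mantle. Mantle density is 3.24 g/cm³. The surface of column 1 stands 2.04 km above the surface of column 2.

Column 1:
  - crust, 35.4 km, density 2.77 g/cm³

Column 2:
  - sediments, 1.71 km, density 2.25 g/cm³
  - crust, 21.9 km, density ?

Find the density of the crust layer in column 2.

2.86 g/cm³

Take the compensation level at the base of the deeper column (depth z_c below the surface of column 1) and equate Σ ρ_i t_i down to z_c; mantle fills any gap and the z_c terms cancel.
Column 1: 35.4×2.77 + (z_c − 35.4)×3.24
Column 2: 2.04×0 + 1.71×2.25 + 21.9×ρ + (z_c − 2.04 − 23.61)×3.24
The z_c×3.24 term appears on both sides and cancels. Collect the known terms of each column as K = Σ(ρt)_known − 3.24 × (depth of known layers): K_1 = 98.058 − 3.24×35.4 = −16.638; K_2 = 3.8475 − 3.24×(2.04 + 23.61) = −79.2585.
Balance: K_1 = K_2 + 21.9×ρ, so ρ = (K_1 − K_2)/21.9 = 62.6205/21.9 = 2.86 g/cm³.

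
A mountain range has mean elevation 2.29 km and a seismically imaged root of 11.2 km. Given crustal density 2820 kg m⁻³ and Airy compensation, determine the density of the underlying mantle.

3400 kg m⁻³

Airy balance: ρ_c h = (ρ_m − ρ_c) r → ρ_m = ρ_c (1 + h/r).
ρ_m = 2820 × (1 + 2.29 km/11.2 km) = 3400 kg m⁻³.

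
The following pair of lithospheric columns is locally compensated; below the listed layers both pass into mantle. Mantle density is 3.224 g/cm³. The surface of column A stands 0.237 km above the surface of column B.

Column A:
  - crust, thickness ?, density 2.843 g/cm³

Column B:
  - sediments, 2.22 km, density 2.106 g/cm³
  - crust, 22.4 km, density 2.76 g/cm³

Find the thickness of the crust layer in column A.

35.8 km

Take the compensation level at the base of the deeper column (depth z_c below the surface of column A) and equate Σ ρ_i t_i down to z_c; mantle fills any gap and the z_c terms cancel.
Column A: x×2.843 + (z_c − 0 − x)×3.224
Column B: 0.237×0 + 2.22×2.106 + 22.4×2.76 + (z_c − 0.237 − 24.62)×3.224
The z_c×3.224 term appears on both sides and cancels. Collect the known terms of each column as K = Σ(ρt)_known − 3.224 × (depth of known layers): K_A = 0 − 3.224×0 = 0; K_B = 66.49932 − 3.224×(0.237 + 24.62) = −13.639648.
Balance: K_A − x×(3.224 − 2.843) = K_B, so x = (K_A − K_B)/(3.224 − 2.843) = 13.6396/0.381 = 35.8 km.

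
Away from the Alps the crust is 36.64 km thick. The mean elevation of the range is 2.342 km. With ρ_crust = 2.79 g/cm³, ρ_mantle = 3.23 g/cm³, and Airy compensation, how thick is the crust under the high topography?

Root depth r = h ρ_c / (ρ_m − ρ_c) = 2.342 km × 2.79 / 0.44 = 14.85 km.
Total thickness = T + h + r = 36.64 km + 2.342 km + 14.85 km = 53.8 km.

53.8 km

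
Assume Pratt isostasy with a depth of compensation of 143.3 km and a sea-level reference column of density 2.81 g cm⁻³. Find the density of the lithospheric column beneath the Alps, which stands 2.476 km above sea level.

2.76 g cm⁻³

Pratt balance: ρ_ref D = ρ (D + h).
ρ = ρ_ref D/(D + h) = 2.81 × 143.3 km/(143.3 km + 2.476 km) = 2.76 g cm⁻³.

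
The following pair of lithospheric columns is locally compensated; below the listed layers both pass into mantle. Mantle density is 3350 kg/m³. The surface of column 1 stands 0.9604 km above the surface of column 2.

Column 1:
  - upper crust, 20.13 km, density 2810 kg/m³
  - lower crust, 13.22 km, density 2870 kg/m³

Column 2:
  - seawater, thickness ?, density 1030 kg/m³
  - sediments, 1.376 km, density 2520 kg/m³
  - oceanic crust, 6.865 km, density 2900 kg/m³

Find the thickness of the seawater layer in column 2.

4.21 km

Take the compensation level at the base of the deeper column (depth z_c below the surface of column 1) and equate Σ ρ_i t_i down to z_c; mantle fills any gap and the z_c terms cancel.
Column 1: 20.13×2810 + 13.22×2870 + (z_c − 33.35)×3350
Column 2: 0.9604×0 + x×1030 + 1.376×2520 + 6.865×2900 + (z_c − 0.9604 − 8.241 − x)×3350
The z_c×3350 term appears on both sides and cancels. Collect the known terms of each column as K = Σ(ρt)_known − 3350 × (depth of known layers): K_1 = 94506.7 − 3350×33.35 = −17215.8; K_2 = 23376.02 − 3350×(0.9604 + 8.241) = −7448.67.
Balance: K_1 = K_2 − x×(3350 − 1030), so x = (K_2 − K_1)/(3350 − 1030) = 9767.13/2320 = 4.21 km.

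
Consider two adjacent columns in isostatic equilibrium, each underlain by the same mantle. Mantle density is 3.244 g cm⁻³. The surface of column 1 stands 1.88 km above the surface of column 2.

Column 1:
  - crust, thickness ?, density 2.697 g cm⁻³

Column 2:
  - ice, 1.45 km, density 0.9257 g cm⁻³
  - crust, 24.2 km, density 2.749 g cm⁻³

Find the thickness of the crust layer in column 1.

39.2 km

Take the compensation level at the base of the deeper column (depth z_c below the surface of column 1) and equate Σ ρ_i t_i down to z_c; mantle fills any gap and the z_c terms cancel.
Column 1: x×2.697 + (z_c − 0 − x)×3.244
Column 2: 1.88×0 + 1.45×0.9257 + 24.2×2.749 + (z_c − 1.88 − 25.65)×3.244
The z_c×3.244 term appears on both sides and cancels. Collect the known terms of each column as K = Σ(ρt)_known − 3.244 × (depth of known layers): K_1 = 0 − 3.244×0 = 0; K_2 = 67.868065 − 3.244×(1.88 + 25.65) = −21.439255.
Balance: K_1 − x×(3.244 − 2.697) = K_2, so x = (K_1 − K_2)/(3.244 − 2.697) = 21.4393/0.547 = 39.2 km.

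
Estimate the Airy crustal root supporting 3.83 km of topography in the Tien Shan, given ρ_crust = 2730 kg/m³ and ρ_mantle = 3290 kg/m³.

18.7 km

For local isostatic compensation: the weight of the topography is balanced by the buoyancy of the root, ρ_c h = (ρ_m − ρ_c) r.
r = h · ρ_c / (ρ_m − ρ_c) = 3.83 km × 2730 / (3290 − 2730) = 18.7 km.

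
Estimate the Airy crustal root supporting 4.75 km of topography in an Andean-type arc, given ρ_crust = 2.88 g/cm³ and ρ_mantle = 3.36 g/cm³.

In Airy isostatic equilibrium: the weight of the topography is balanced by the buoyancy of the root, ρ_c h = (ρ_m − ρ_c) r.
r = h · ρ_c / (ρ_m − ρ_c) = 4.75 km × 2.88 / (3.36 − 2.88) = 28.5 km.

28.5 km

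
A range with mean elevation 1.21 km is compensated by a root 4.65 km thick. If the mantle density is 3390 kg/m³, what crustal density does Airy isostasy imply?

2690 kg/m³

ρ_c h = (ρ_m − ρ_c) r → ρ_c (h + r) = ρ_m r → ρ_c = ρ_m r / (h + r).
ρ_c = 3390 × 4.65 km / (1.21 km + 4.65 km) = 2690 kg/m³.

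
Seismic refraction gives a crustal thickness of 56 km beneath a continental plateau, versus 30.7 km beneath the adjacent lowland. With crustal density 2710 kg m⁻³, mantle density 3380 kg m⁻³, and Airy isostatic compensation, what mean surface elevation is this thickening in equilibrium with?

Excess crust Δ = 56 km − 30.7 km = 25.3 km, split between elevation h and root r with h + r = Δ.
Airy balance ρ_c h = (ρ_m − ρ_c) r gives r = h ρ_c/(ρ_m − ρ_c), so h (1 + ρ_c/(ρ_m − ρ_c)) = Δ, i.e. h = Δ (ρ_m − ρ_c)/ρ_m.
h = 25.3 km × 670/3380 = 5.02 km.

5.02 km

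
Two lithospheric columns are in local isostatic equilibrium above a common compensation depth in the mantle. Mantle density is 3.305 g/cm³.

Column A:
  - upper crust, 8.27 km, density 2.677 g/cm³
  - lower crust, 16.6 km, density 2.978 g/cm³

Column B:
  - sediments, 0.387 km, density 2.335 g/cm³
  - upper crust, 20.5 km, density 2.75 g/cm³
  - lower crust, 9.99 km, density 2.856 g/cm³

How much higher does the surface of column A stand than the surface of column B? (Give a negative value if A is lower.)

For any compensation level in the mantle, the mantle terms cancel and isostasy reduces to e = (Σt_A − Σt_B) − (Σ(ρt)_A − Σ(ρt)_B) / ρ_m.
Σt_A = 24.87 km; Σt_B = 30.877 km; Σ(ρt)_A = 71.57359; Σ(ρt)_B = 85.810085 (in km·g/cm³).
e = (24.87 − 30.877) − (71.57359 − 85.810085) / 3.305 = −1.7 km.

−1.7 km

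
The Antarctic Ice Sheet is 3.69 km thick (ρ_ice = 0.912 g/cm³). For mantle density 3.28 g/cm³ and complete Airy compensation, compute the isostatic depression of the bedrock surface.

By Archimedes' principle applied to the lithosphere: the ice load ρ_ice t is balanced by mantle displaced below, ρ_m s.
s = t ρ_ice / ρ_m = 3.69 km × 0.912/3.28 = 1.03 km.

1.03 km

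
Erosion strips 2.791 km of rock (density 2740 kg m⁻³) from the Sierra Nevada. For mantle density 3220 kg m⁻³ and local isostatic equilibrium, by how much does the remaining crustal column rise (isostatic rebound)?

Unloading: uplift u = e ρ_c/ρ_m = 2.791 km × 2740/3220 = 2.37 km.

2.37 km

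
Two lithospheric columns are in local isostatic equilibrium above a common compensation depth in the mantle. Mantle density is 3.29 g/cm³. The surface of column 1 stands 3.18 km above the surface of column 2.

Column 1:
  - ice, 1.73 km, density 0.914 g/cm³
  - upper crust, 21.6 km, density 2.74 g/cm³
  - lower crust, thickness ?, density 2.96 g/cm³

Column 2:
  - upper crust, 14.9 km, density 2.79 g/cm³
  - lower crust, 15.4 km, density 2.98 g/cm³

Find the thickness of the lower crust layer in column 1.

Take the compensation level at the base of the deeper column (depth z_c below the surface of column 1) and equate Σ ρ_i t_i down to z_c; mantle fills any gap and the z_c terms cancel.
Column 1: 1.73×0.914 + 21.6×2.74 + x×2.96 + (z_c − 23.33 − x)×3.29
Column 2: 3.18×0 + 14.9×2.79 + 15.4×2.98 + (z_c − 3.18 − 30.3)×3.29
The z_c×3.29 term appears on both sides and cancels. Collect the known terms of each column as K = Σ(ρt)_known − 3.29 × (depth of known layers): K_1 = 60.76522 − 3.29×23.33 = −15.99048; K_2 = 87.463 − 3.29×(3.18 + 30.3) = −22.6862.
Balance: K_1 − x×(3.29 − 2.96) = K_2, so x = (K_1 − K_2)/(3.29 − 2.96) = 6.69572/0.33 = 20.3 km.

20.3 km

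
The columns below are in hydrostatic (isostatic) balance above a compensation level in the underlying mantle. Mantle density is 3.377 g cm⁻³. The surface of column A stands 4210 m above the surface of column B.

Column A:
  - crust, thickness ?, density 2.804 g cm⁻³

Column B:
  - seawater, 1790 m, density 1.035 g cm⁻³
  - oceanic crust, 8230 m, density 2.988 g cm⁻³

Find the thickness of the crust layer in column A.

37700 m

Take the compensation level at the base of the deeper column (depth z_c below the surface of column A) and equate Σ ρ_i t_i down to z_c; mantle fills any gap and the z_c terms cancel.
Column A: x×2.804 + (z_c − 0 − x)×3.377
Column B: 4210×0 + 1790×1.035 + 8230×2.988 + (z_c − 4210 − 10020)×3.377
The z_c×3.377 term appears on both sides and cancels. Collect the known terms of each column as K = Σ(ρt)_known − 3.377 × (depth of known layers): K_A = 0 − 3.377×0 = 0; K_B = 26443.89 − 3.377×(4210 + 10020) = −21610.82.
Balance: K_A − x×(3.377 − 2.804) = K_B, so x = (K_A − K_B)/(3.377 − 2.804) = 21610.8/0.573 = 37700 m.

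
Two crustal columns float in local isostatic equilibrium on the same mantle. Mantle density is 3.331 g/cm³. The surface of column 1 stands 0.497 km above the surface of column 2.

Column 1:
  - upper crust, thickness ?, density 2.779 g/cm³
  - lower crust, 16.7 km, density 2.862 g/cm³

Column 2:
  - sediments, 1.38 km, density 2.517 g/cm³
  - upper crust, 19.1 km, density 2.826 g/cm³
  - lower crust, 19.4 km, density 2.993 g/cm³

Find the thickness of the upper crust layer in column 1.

20.2 km

Take the compensation level at the base of the deeper column (depth z_c below the surface of column 1) and equate Σ ρ_i t_i down to z_c; mantle fills any gap and the z_c terms cancel.
Column 1: x×2.779 + 16.7×2.862 + (z_c − 16.7 − x)×3.331
Column 2: 0.497×0 + 1.38×2.517 + 19.1×2.826 + 19.4×2.993 + (z_c − 0.497 − 39.88)×3.331
The z_c×3.331 term appears on both sides and cancels. Collect the known terms of each column as K = Σ(ρt)_known − 3.331 × (depth of known layers): K_1 = 47.7954 − 3.331×16.7 = −7.8323; K_2 = 115.51426 − 3.331×(0.497 + 39.88) = −18.981527.
Balance: K_1 − x×(3.331 − 2.779) = K_2, so x = (K_1 − K_2)/(3.331 − 2.779) = 11.1492/0.552 = 20.2 km.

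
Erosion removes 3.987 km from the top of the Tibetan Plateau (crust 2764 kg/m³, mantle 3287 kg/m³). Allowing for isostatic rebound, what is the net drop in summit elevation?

Rebound u = e ρ_c/ρ_m = 3.987 km × 2764/3287 = 3.353 km.
Net surface drop = e − u = 3.987 km − 3.353 km = e (ρ_m − ρ_c)/ρ_m = 0.634 km.

0.634 km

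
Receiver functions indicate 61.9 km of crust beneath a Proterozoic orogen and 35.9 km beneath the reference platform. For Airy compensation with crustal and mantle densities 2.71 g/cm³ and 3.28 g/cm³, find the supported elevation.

4.52 km

Excess crust Δ = 61.9 km − 35.9 km = 26 km, split between elevation h and root r with h + r = Δ.
Airy balance ρ_c h = (ρ_m − ρ_c) r gives r = h ρ_c/(ρ_m − ρ_c), so h (1 + ρ_c/(ρ_m − ρ_c)) = Δ, i.e. h = Δ (ρ_m − ρ_c)/ρ_m.
h = 26 km × 0.57/3.28 = 4.52 km.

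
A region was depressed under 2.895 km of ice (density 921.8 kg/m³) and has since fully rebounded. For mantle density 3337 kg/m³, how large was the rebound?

Removing the load lets mantle flow back in; uplift u satisfies ρ_ice t = ρ_m u.
u = t ρ_ice/ρ_m = 2.895 km × 921.8/3337 = 0.8 km.

0.8 km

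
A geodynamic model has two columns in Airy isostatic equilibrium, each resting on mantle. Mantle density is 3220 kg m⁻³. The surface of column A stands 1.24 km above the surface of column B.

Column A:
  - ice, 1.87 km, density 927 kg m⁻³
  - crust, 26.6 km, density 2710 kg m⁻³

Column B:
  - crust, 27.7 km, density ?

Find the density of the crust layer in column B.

Take the compensation level at the base of the deeper column (depth z_c below the surface of column A) and equate Σ ρ_i t_i down to z_c; mantle fills any gap and the z_c terms cancel.
Column A: 1.87×927 + 26.6×2710 + (z_c − 28.47)×3220
Column B: 1.24×0 + 27.7×ρ + (z_c − 1.24 − 27.7)×3220
The z_c×3220 term appears on both sides and cancels. Collect the known terms of each column as K = Σ(ρt)_known − 3220 × (depth of known layers): K_A = 73819.49 − 3220×28.47 = −17853.91; K_B = 0 − 3220×(1.24 + 27.7) = −93186.8.
Balance: K_A = K_B + 27.7×ρ, so ρ = (K_A − K_B)/27.7 = 75332.9/27.7 = 2720 kg m⁻³.

2720 kg m⁻³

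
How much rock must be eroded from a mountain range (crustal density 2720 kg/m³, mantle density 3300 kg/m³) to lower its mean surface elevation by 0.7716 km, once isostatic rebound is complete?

4.39 km

Net drop Δ = e − u = e − e ρ_c/ρ_m = e (ρ_m − ρ_c)/ρ_m.
e = Δ ρ_m/(ρ_m − ρ_c) = 0.7716 km × 3300/580 = 4.39 km.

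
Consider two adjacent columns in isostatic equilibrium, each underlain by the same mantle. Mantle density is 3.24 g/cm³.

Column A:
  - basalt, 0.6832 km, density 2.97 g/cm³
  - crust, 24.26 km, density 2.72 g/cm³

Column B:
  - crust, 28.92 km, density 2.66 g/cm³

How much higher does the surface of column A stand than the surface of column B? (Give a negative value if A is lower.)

For any compensation level in the mantle, the mantle terms cancel and isostasy reduces to e = (Σt_A − Σt_B) − (Σ(ρt)_A − Σ(ρt)_B) / ρ_m.
Σt_A = 24.9432 km; Σt_B = 28.92 km; Σ(ρt)_A = 68.016304; Σ(ρt)_B = 76.9272 (in km·g/cm³).
e = (24.9432 − 28.92) − (68.016304 − 76.9272) / 3.24 = −1.23 km.

−1.23 km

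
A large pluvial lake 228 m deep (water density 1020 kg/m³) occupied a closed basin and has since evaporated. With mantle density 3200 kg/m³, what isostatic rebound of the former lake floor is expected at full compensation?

72.7 m

u = d ρ_w/ρ_m = 228 m × 1020/3200 = 72.7 m.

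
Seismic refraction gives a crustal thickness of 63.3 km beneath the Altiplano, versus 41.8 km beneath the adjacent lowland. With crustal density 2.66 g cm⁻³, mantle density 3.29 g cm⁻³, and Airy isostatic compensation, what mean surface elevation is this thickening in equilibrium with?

4.12 km

Excess crust Δ = 63.3 km − 41.8 km = 21.5 km, split between elevation h and root r with h + r = Δ.
Airy balance ρ_c h = (ρ_m − ρ_c) r gives r = h ρ_c/(ρ_m − ρ_c), so h (1 + ρ_c/(ρ_m − ρ_c)) = Δ, i.e. h = Δ (ρ_m − ρ_c)/ρ_m.
h = 21.5 km × 0.63/3.29 = 4.12 km.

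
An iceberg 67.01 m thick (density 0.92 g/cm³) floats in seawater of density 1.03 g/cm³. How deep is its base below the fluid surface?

Draft d = t ρ_obj/ρ_fluid = 67.01 m × 0.92/1.03 = 59.9 m.

59.9 m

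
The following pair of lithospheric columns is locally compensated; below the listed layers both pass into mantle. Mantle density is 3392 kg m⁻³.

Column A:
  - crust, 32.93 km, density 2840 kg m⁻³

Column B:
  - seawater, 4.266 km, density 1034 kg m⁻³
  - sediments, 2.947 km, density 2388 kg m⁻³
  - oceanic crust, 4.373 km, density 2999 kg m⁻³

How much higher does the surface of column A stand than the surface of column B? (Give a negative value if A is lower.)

1.01 km

For any compensation level in the mantle, the mantle terms cancel and isostasy reduces to e = (Σt_A − Σt_B) − (Σ(ρt)_A − Σ(ρt)_B) / ρ_m.
Σt_A = 32.93 km; Σt_B = 11.586 km; Σ(ρt)_A = 93521.2; Σ(ρt)_B = 24563.107 (in km·kg m⁻³).
e = (32.93 − 11.586) − (93521.2 − 24563.107) / 3392 = 1.01 km.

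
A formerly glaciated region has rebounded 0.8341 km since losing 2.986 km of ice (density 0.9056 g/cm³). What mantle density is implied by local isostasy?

ρ_m = ρ_ice t / u = 0.9056 × 2.986 km/0.8341 km = 3.24 g/cm³.

3.24 g/cm³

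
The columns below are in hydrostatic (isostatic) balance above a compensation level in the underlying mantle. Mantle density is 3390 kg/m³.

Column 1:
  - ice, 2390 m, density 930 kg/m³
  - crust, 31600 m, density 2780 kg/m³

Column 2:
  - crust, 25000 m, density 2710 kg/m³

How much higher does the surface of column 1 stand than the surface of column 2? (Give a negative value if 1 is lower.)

For any compensation level in the mantle, the mantle terms cancel and isostasy reduces to e = (Σt_1 − Σt_2) − (Σ(ρt)_1 − Σ(ρt)_2) / ρ_m.
Σt_1 = 33990 m; Σt_2 = 25000 m; Σ(ρt)_1 = 90070700; Σ(ρt)_2 = 67750000 (in m·kg/m³).
e = (33990 − 25000) − (90070700 − 67750000) / 3390 = 2410 m.

2410 m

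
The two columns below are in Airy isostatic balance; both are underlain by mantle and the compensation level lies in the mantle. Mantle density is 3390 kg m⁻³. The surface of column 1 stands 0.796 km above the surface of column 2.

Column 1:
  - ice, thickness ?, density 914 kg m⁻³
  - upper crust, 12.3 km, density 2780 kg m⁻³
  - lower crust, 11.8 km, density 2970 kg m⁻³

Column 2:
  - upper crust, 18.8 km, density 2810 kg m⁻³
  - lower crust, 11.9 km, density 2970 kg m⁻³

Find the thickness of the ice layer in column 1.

2.48 km

Take the compensation level at the base of the deeper column (depth z_c below the surface of column 1) and equate Σ ρ_i t_i down to z_c; mantle fills any gap and the z_c terms cancel.
Column 1: x×914 + 12.3×2780 + 11.8×2970 + (z_c − 24.1 − x)×3390
Column 2: 0.796×0 + 18.8×2810 + 11.9×2970 + (z_c − 0.796 − 30.7)×3390
The z_c×3390 term appears on both sides and cancels. Collect the known terms of each column as K = Σ(ρt)_known − 3390 × (depth of known layers): K_1 = 69240 − 3390×24.1 = −12459; K_2 = 88171 − 3390×(0.796 + 30.7) = −18600.44.
Balance: K_1 − x×(3390 − 914) = K_2, so x = (K_1 − K_2)/(3390 − 914) = 6141.44/2476 = 2.48 km.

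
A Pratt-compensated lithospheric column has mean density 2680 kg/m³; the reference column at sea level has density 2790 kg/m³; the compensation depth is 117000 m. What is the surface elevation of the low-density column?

ρ_ref D = ρ (D + h) → h = D (ρ_ref − ρ)/ρ.
h = 117000 m × (2790 − 2680)/2680 = 4800 m.

4800 m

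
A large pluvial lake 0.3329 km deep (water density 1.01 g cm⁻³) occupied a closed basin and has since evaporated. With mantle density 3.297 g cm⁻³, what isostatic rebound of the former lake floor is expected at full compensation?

u = d ρ_w/ρ_m = 0.3329 km × 1.01/3.297 = 0.102 km.

0.102 km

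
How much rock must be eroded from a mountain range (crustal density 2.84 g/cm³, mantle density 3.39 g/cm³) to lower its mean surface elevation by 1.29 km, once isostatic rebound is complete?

7.95 km

Net drop Δ = e − u = e − e ρ_c/ρ_m = e (ρ_m − ρ_c)/ρ_m.
e = Δ ρ_m/(ρ_m − ρ_c) = 1.29 km × 3.39/0.55 = 7.95 km.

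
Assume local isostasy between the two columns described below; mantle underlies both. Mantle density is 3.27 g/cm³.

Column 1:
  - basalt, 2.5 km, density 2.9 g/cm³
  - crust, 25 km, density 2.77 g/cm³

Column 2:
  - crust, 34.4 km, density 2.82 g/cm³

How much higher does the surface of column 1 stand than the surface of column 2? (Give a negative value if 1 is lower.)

−0.628 km

For any compensation level in the mantle, the mantle terms cancel and isostasy reduces to e = (Σt_1 − Σt_2) − (Σ(ρt)_1 − Σ(ρt)_2) / ρ_m.
Σt_1 = 27.5 km; Σt_2 = 34.4 km; Σ(ρt)_1 = 76.5; Σ(ρt)_2 = 97.008 (in km·g/cm³).
e = (27.5 − 34.4) − (76.5 − 97.008) / 3.27 = −0.628 km.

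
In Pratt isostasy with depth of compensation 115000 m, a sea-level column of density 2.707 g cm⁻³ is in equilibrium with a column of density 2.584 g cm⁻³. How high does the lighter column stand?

ρ_ref D = ρ (D + h) → h = D (ρ_ref − ρ)/ρ.
h = 115000 m × (2.707 − 2.584)/2.584 = 5470 m.

5470 m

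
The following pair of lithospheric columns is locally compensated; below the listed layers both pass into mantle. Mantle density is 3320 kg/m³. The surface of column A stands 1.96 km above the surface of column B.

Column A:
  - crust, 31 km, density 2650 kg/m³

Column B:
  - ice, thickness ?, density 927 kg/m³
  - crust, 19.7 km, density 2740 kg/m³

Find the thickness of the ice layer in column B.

1.19 km

Take the compensation level at the base of the deeper column (depth z_c below the surface of column A) and equate Σ ρ_i t_i down to z_c; mantle fills any gap and the z_c terms cancel.
Column A: 31×2650 + (z_c − 31)×3320
Column B: 1.96×0 + x×927 + 19.7×2740 + (z_c − 1.96 − 19.7 − x)×3320
The z_c×3320 term appears on both sides and cancels. Collect the known terms of each column as K = Σ(ρt)_known − 3320 × (depth of known layers): K_A = 82150 − 3320×31 = −20770; K_B = 53978 − 3320×(1.96 + 19.7) = −17933.2.
Balance: K_A = K_B − x×(3320 − 927), so x = (K_B − K_A)/(3320 − 927) = 2836.8/2393 = 1.19 km.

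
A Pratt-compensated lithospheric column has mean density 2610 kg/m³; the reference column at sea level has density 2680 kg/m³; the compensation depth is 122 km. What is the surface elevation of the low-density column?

3.27 km

ρ_ref D = ρ (D + h) → h = D (ρ_ref − ρ)/ρ.
h = 122 km × (2680 − 2610)/2610 = 3.27 km.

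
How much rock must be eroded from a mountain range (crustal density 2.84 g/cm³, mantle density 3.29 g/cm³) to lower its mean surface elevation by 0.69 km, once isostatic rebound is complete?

Net drop Δ = e − u = e − e ρ_c/ρ_m = e (ρ_m − ρ_c)/ρ_m.
e = Δ ρ_m/(ρ_m − ρ_c) = 0.69 km × 3.29/0.45 = 5.04 km.

5.04 km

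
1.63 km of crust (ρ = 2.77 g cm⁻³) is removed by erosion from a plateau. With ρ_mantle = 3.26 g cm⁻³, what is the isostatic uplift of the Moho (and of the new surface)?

1.39 km

Unloading: uplift u = e ρ_c/ρ_m = 1.63 km × 2.77/3.26 = 1.39 km.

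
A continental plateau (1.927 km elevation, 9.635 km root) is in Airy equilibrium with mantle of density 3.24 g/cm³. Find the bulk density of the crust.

ρ_c h = (ρ_m − ρ_c) r → ρ_c (h + r) = ρ_m r → ρ_c = ρ_m r / (h + r).
ρ_c = 3.24 × 9.635 km / (1.927 km + 9.635 km) = 2.7 g/cm³.

2.7 g/cm³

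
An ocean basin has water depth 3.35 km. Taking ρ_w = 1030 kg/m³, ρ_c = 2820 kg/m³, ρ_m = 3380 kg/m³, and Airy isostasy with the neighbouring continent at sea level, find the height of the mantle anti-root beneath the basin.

10.7 km

Isostatic balance requires: replacing crust with seawater at the top is compensated by replacing crust with mantle at the base: d (ρ_c − ρ_w) = a (ρ_m − ρ_c).
a = d (ρ_c − ρ_w)/(ρ_m − ρ_c) = 3.35 km × 1790/560 = 10.7 km.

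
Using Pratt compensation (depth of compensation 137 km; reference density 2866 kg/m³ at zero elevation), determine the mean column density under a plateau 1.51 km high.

Pratt balance: ρ_ref D = ρ (D + h).
ρ = ρ_ref D/(D + h) = 2866 × 137 km/(137 km + 1.51 km) = 2830 kg/m³.

2830 kg/m³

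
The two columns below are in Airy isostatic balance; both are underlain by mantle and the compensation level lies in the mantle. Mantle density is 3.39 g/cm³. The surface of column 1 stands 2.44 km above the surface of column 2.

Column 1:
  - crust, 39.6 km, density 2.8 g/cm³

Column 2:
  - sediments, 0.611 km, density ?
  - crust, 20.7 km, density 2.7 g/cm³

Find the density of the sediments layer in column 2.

2.07 g/cm³

Take the compensation level at the base of the deeper column (depth z_c below the surface of column 1) and equate Σ ρ_i t_i down to z_c; mantle fills any gap and the z_c terms cancel.
Column 1: 39.6×2.8 + (z_c − 39.6)×3.39
Column 2: 2.44×0 + 0.611×ρ + 20.7×2.7 + (z_c − 2.44 − 21.311)×3.39
The z_c×3.39 term appears on both sides and cancels. Collect the known terms of each column as K = Σ(ρt)_known − 3.39 × (depth of known layers): K_1 = 110.88 − 3.39×39.6 = −23.364; K_2 = 55.89 − 3.39×(2.44 + 21.311) = −24.62589.
Balance: K_1 = K_2 + 0.611×ρ, so ρ = (K_1 − K_2)/0.611 = 1.26189/0.611 = 2.07 g/cm³.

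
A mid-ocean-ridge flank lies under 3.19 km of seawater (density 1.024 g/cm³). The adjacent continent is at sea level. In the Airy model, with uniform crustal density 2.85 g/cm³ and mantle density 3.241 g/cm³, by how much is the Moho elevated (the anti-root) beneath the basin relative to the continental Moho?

By Archimedes' principle applied to the lithosphere: replacing crust with seawater at the top is compensated by replacing crust with mantle at the base: d (ρ_c − ρ_w) = a (ρ_m − ρ_c).
a = d (ρ_c − ρ_w)/(ρ_m − ρ_c) = 3.19 km × 1.826/0.391 = 14.9 km.

14.9 km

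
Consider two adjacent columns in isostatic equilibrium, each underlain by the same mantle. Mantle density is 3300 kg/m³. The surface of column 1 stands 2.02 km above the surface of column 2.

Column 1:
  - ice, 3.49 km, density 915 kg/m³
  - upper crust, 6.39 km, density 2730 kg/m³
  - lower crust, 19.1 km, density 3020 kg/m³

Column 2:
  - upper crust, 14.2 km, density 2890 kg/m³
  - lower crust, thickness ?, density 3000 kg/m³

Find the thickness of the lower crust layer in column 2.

16.1 km

Take the compensation level at the base of the deeper column (depth z_c below the surface of column 1) and equate Σ ρ_i t_i down to z_c; mantle fills any gap and the z_c terms cancel.
Column 1: 3.49×915 + 6.39×2730 + 19.1×3020 + (z_c − 28.98)×3300
Column 2: 2.02×0 + 14.2×2890 + x×3000 + (z_c − 2.02 − 14.2 − x)×3300
The z_c×3300 term appears on both sides and cancels. Collect the known terms of each column as K = Σ(ρt)_known − 3300 × (depth of known layers): K_1 = 78320.05 − 3300×28.98 = −17313.95; K_2 = 41038 − 3300×(2.02 + 14.2) = −12488.
Balance: K_1 = K_2 − x×(3300 − 3000), so x = (K_2 − K_1)/(3300 − 3000) = 4825.95/300 = 16.1 km.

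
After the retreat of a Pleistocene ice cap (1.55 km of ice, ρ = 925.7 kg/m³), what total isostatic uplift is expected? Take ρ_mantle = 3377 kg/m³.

0.425 km

Removing the load lets mantle flow back in; uplift u satisfies ρ_ice t = ρ_m u.
u = t ρ_ice/ρ_m = 1.55 km × 925.7/3377 = 0.425 km.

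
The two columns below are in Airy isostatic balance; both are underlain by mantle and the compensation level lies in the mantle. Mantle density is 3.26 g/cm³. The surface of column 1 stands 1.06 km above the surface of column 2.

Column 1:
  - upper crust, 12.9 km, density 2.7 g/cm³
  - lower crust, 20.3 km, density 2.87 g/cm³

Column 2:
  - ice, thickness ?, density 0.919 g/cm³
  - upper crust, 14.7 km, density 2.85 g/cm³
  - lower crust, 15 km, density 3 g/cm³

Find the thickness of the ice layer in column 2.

0.751 km

Take the compensation level at the base of the deeper column (depth z_c below the surface of column 1) and equate Σ ρ_i t_i down to z_c; mantle fills any gap and the z_c terms cancel.
Column 1: 12.9×2.7 + 20.3×2.87 + (z_c − 33.2)×3.26
Column 2: 1.06×0 + x×0.919 + 14.7×2.85 + 15×3 + (z_c − 1.06 − 29.7 − x)×3.26
The z_c×3.26 term appears on both sides and cancels. Collect the known terms of each column as K = Σ(ρt)_known − 3.26 × (depth of known layers): K_1 = 93.091 − 3.26×33.2 = −15.141; K_2 = 86.895 − 3.26×(1.06 + 29.7) = −13.3826.
Balance: K_1 = K_2 − x×(3.26 − 0.919), so x = (K_2 − K_1)/(3.26 − 0.919) = 1.7584/2.341 = 0.751 km.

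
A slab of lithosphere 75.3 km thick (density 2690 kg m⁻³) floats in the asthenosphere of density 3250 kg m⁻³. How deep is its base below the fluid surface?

62.3 km

Draft d = t ρ_obj/ρ_fluid = 75.3 km × 2690/3250 = 62.3 km.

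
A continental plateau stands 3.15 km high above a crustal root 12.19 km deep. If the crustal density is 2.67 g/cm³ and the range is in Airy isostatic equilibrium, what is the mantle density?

Airy balance: ρ_c h = (ρ_m − ρ_c) r → ρ_m = ρ_c (1 + h/r).
ρ_m = 2.67 × (1 + 3.15 km/12.19 km) = 3.36 g/cm³.

3.36 g/cm³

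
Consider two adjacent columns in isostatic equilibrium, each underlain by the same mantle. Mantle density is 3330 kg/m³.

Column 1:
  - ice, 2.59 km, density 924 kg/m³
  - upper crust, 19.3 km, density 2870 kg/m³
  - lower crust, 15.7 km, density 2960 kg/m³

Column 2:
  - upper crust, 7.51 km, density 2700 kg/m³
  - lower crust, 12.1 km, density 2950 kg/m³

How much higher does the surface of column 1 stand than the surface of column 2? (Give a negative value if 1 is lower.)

3.48 km

For any compensation level in the mantle, the mantle terms cancel and isostasy reduces to e = (Σt_1 − Σt_2) − (Σ(ρt)_1 − Σ(ρt)_2) / ρ_m.
Σt_1 = 37.59 km; Σt_2 = 19.61 km; Σ(ρt)_1 = 104256.16; Σ(ρt)_2 = 55972 (in km·kg/m³).
e = (37.59 − 19.61) − (104256.16 − 55972) / 3330 = 3.48 km.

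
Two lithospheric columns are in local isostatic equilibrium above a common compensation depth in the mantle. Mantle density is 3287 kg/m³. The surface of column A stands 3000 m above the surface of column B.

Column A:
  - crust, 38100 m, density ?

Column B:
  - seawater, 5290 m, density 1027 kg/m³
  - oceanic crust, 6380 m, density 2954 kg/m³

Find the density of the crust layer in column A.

2660 kg/m³

Take the compensation level at the base of the deeper column (depth z_c below the surface of column A) and equate Σ ρ_i t_i down to z_c; mantle fills any gap and the z_c terms cancel.
Column A: 38100×ρ + (z_c − 38100)×3287
Column B: 3000×0 + 5290×1027 + 6380×2954 + (z_c − 3000 − 11670)×3287
The z_c×3287 term appears on both sides and cancels. Collect the known terms of each column as K = Σ(ρt)_known − 3287 × (depth of known layers): K_A = 0 − 3287×38100 = −125234700; K_B = 24279350 − 3287×(3000 + 11670) = −23940940.
Balance: K_A + 38100×ρ = K_B, so ρ = (K_B − K_A)/38100 = 101294000/38100 = 2660 kg/m³.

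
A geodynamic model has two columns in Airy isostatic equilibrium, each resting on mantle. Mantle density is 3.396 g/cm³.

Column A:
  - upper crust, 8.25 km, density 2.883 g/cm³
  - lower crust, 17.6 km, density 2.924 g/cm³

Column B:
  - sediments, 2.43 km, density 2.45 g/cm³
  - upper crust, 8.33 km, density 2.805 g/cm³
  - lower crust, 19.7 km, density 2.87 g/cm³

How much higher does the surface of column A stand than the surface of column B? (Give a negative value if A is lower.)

−1.49 km

For any compensation level in the mantle, the mantle terms cancel and isostasy reduces to e = (Σt_A − Σt_B) − (Σ(ρt)_A − Σ(ρt)_B) / ρ_m.
Σt_A = 25.85 km; Σt_B = 30.46 km; Σ(ρt)_A = 75.24715; Σ(ρt)_B = 85.85815 (in km·g/cm³).
e = (25.85 − 30.46) − (75.24715 − 85.85815) / 3.396 = −1.49 km.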